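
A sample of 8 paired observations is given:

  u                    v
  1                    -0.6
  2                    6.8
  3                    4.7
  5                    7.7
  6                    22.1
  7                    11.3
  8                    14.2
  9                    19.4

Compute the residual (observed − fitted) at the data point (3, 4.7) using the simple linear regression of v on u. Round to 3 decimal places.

n = 8, Σx = 41, Σy = 85.6, Σxy = 565.5, Σx² = 269
Sxx = Σx² − (Σx)²/n = 269 − 210.125 = 58.875
Sxy = Σxy − (Σx)(Σy)/n = 565.5 − 438.7 = 126.8
b = Sxy/Sxx = 126.8/58.875 = 2.153715
a = ȳ − b·x̄ = 10.7 − 2.153715·5.125 = -0.337792
ŷ(3) = -0.337792 + 2.153715·3 = 6.123355
residual = y − ŷ = 4.7 − 6.123355 = -1.423355

-1.423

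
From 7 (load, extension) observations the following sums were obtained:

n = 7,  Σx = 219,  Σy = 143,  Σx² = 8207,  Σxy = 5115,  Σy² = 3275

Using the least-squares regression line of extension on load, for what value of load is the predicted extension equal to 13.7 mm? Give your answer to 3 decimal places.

Sxx = Σx² − (Σx)²/n = 8207 − 6851.571429 = 1355.428571
Sxy = Σxy − (Σx)(Σy)/n = 5115 − 4473.857143 = 641.142857
b = Sxy/Sxx = 641.142857/1355.428571 = 0.473019
a = ȳ − b·x̄ = 20.428571 − 0.473019·31.285714 = 5.629848
Set a + b·x = 13.7: x = (13.7 − 5.629848) / 0.473019 = 17.060963

17.061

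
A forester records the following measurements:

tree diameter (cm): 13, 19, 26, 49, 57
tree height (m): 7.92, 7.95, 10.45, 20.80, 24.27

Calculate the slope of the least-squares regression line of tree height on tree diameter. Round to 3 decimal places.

0.397

n = 5, Σx = 164, Σy = 71.39, Σxy = 2928.3, Σx² = 6856
Sxx = Σx² − (Σx)²/n = 6856 − 5379.2 = 1476.8
Sxy = Σxy − (Σx)(Σy)/n = 2928.3 − 2341.592 = 586.708
b = Sxy/Sxx = 586.708/1476.8 = 0.397283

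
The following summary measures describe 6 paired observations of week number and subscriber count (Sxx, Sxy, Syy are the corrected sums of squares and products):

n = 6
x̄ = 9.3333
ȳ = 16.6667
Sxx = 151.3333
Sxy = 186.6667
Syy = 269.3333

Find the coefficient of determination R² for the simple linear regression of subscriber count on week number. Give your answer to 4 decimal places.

0.8549

R² = Sxy²/(Sxx·Syy) = (186.6667)²/(151.3333·269.3333) = 0.854888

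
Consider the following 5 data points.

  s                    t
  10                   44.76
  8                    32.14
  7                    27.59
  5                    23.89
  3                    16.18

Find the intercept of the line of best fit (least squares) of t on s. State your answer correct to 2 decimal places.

3.65

n = 5, Σx = 33, Σy = 144.56, Σxy = 1065.84, Σx² = 247
Sxx = Σx² − (Σx)²/n = 247 − 217.8 = 29.2
Sxy = Σxy − (Σx)(Σy)/n = 1065.84 − 954.096 = 111.744
b = Sxy/Sxx = 111.744/29.2 = 3.826849
a = ȳ − b·x̄ = 28.912 − 3.826849·6.6 = 3.654795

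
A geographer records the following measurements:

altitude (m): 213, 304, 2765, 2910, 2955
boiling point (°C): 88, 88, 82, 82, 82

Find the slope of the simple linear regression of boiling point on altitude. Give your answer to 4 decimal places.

-0.0023

n = 5, Σx = 9147, Σy = 422, Σxy = 753156, Σx² = 24983135
Sxx = Σx² − (Σx)²/n = 24983135 − 16733521.8 = 8249613.2
Sxy = Σxy − (Σx)(Σy)/n = 753156 − 772006.8 = -18850.8
b = Sxy/Sxx = -18850.8/8249613.2 = -0.002285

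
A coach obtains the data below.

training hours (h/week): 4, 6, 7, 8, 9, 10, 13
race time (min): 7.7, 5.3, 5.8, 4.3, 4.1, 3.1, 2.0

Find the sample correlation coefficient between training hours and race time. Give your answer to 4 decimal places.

-0.9669

n = 7, Σx = 57, Σy = 32.3, Σxy = 231.5, Σx² = 515, Σy² = 169.93
Sxx = Σx² − (Σx)²/n = 515 − 464.142857 = 50.857143
Sxy = Σxy − (Σx)(Σy)/n = 231.5 − 263.014286 = -31.514286
Syy = Σy² − (Σy)²/n = 169.93 − 149.041429 = 20.888571
r = Sxy/√(Sxx·Syy) = -31.514286/√(1062.333061) = -31.514286/32.593451 = -0.966890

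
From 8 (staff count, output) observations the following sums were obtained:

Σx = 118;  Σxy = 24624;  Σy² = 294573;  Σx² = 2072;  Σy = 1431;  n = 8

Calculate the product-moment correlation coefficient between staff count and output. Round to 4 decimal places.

Sxx = Σx² − (Σx)²/n = 2072 − 1740.5 = 331.5
Sxy = Σxy − (Σx)(Σy)/n = 24624 − 21107.25 = 3516.75
Syy = Σy² − (Σy)²/n = 294573 − 255970.125 = 38602.875
r = Sxy/√(Sxx·Syy) = 3516.75/√(12796853.0625) = 3516.75/3577.268939 = 0.983082

0.9831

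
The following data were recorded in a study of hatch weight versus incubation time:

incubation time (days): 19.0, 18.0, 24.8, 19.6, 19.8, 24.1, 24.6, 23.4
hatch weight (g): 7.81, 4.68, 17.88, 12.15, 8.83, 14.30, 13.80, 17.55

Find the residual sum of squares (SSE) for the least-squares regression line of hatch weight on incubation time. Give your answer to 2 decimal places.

32.57

n = 8, Σx = 173.3, Σy = 97, Σxy = 2183.808, Σx² = 3809.77, Σy² = 1331.1168
Sxx = Σx² − (Σx)²/n = 3809.77 − 3754.11125 = 55.65875
Sxy = Σxy − (Σx)(Σy)/n = 2183.808 − 2101.2625 = 82.5455
Syy = Σy² − (Σy)²/n = 1331.1168 − 1176.125 = 154.9918
b = Sxy/Sxx = 82.5455/55.65875 = 1.483064
SSE = Syy − b·Sxy = 154.9918 − 1.483064·82.5455 = 32.571523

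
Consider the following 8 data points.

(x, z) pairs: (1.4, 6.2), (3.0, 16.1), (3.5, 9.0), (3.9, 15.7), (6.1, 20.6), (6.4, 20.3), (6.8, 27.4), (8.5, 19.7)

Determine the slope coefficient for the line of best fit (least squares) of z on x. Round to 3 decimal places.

2.325

n = 8, Σx = 39.6, Σy = 135, Σxy = 759.06, Σx² = 235.08
Sxx = Σx² − (Σx)²/n = 235.08 − 196.02 = 39.06
Sxy = Σxy − (Σx)(Σy)/n = 759.06 − 668.25 = 90.81
b = Sxy/Sxx = 90.81/39.06 = 2.324885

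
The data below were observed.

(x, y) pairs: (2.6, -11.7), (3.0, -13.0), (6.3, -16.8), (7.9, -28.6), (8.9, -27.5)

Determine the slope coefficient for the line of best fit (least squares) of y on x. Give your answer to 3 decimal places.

n = 5, Σx = 28.7, Σy = -97.6, Σxy = -645.95, Σx² = 197.07
Sxx = Σx² − (Σx)²/n = 197.07 − 164.738 = 32.332
Sxy = Σxy − (Σx)(Σy)/n = -645.95 − (-560.224) = -85.726
b = Sxy/Sxx = -85.726/32.332 = -2.651429

-2.651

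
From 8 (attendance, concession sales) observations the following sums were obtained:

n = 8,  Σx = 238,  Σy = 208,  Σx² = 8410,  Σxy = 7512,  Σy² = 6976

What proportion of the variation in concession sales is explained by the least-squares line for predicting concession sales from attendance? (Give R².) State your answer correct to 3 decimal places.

0.841

Sxx = Σx² − (Σx)²/n = 8410 − 7080.5 = 1329.5
Sxy = Σxy − (Σx)(Σy)/n = 7512 − 6188 = 1324
Syy = Σy² − (Σy)²/n = 6976 − 5408 = 1568
R² = Sxy²/(Sxx·Syy) = (1324)²/(1329.5·1568) = 0.840895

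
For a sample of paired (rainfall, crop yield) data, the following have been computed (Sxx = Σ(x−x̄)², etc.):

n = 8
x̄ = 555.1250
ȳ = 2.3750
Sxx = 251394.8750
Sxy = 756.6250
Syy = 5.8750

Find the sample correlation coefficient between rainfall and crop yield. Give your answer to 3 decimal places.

r = Sxy/√(Sxx·Syy) = 756.625/√(1476944.890625) = 756.625/1215.296215 = 0.622585

0.623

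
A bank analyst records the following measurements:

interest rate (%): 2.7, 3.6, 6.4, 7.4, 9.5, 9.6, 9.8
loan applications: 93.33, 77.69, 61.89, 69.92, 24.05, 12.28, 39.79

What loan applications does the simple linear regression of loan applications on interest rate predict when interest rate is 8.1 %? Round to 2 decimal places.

n = 7, Σx = 49, Σy = 378.95, Σxy = 2181.484, Σx² = 394.42
Sxx = Σx² − (Σx)²/n = 394.42 − 343 = 51.42
Sxy = Σxy − (Σx)(Σy)/n = 2181.484 − 2652.65 = -471.166
b = Sxy/Sxx = -471.166/51.42 = -9.163088
a = ȳ − b·x̄ = 54.135714 − (-9.163088)·7 = 118.277332
ŷ(8.1) = a + b·8.1 = 118.277332 + (-9.163088)·8.1 = 44.056317

44.06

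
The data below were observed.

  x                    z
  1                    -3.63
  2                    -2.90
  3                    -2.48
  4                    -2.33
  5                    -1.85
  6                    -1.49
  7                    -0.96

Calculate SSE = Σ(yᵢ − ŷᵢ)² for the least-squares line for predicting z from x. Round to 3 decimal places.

0.096

n = 7, Σx = 28, Σy = -15.64, Σxy = -51.1, Σx² = 140, Σy² = 39.7304
Sxx = Σx² − (Σx)²/n = 140 − 112 = 28
Sxy = Σxy − (Σx)(Σy)/n = -51.1 − (-62.56) = 11.46
Syy = Σy² − (Σy)²/n = 39.7304 − 34.944229 = 4.786171
b = Sxy/Sxx = 11.46/28 = 0.409286
SSE = Syy − b·Sxy = 4.786171 − 0.409286·11.46 = 0.095757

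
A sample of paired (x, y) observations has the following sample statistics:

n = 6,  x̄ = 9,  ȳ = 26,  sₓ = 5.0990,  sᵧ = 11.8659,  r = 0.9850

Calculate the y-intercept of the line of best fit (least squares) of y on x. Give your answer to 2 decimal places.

5.37

b = r · sᵧ/sₓ = 0.985 · 11.8659/5.099 = 2.292197
a = ȳ − b·x̄ = 26 − 2.292197·9 = 5.370229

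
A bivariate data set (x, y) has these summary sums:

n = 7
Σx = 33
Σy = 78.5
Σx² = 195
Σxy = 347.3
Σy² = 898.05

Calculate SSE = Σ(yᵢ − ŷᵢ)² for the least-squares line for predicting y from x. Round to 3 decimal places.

4.577

Sxx = Σx² − (Σx)²/n = 195 − 155.571429 = 39.428571
Sxy = Σxy − (Σx)(Σy)/n = 347.3 − 370.071429 = -22.771429
Syy = Σy² − (Σy)²/n = 898.05 − 880.321429 = 17.728571
b = Sxy/Sxx = -22.771429/39.428571 = -0.577536
SSE = Syy − b·Sxy = 17.728571 − (-0.577536)·(-22.771429) = 4.577246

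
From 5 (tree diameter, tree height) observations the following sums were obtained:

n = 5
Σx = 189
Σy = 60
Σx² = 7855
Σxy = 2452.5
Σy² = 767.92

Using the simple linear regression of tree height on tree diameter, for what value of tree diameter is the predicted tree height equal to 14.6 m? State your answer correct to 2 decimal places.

Sxx = Σx² − (Σx)²/n = 7855 − 7144.2 = 710.8
Sxy = Σxy − (Σx)(Σy)/n = 2452.5 − 2268 = 184.5
b = Sxy/Sxx = 184.5/710.8 = 0.259567
a = ȳ − b·x̄ = 12 − 0.259567·37.8 = 2.188379
Set a + b·x = 14.6: x = (14.6 − 2.188379) / 0.259567 = 47.816694

47.82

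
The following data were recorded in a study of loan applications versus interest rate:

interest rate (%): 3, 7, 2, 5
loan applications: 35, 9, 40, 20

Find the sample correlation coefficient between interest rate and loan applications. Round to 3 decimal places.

-0.998

n = 4, Σx = 17, Σy = 104, Σxy = 348, Σx² = 87, Σy² = 3306
Sxx = Σx² − (Σx)²/n = 87 − 72.25 = 14.75
Sxy = Σxy − (Σx)(Σy)/n = 348 − 442 = -94
Syy = Σy² − (Σy)²/n = 3306 − 2704 = 602
r = Sxy/√(Sxx·Syy) = -94/√(8879.5) = -94/94.231099 = -0.997548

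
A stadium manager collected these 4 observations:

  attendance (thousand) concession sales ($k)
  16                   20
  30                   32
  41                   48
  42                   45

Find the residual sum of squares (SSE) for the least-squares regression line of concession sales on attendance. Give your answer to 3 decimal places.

n = 4, Σx = 129, Σy = 145, Σxy = 5138, Σx² = 4601, Σy² = 5753
Sxx = Σx² − (Σx)²/n = 4601 − 4160.25 = 440.75
Sxy = Σxy − (Σx)(Σy)/n = 5138 − 4676.25 = 461.75
Syy = Σy² − (Σy)²/n = 5753 − 5256.25 = 496.75
b = Sxy/Sxx = 461.75/440.75 = 1.047646
SSE = Syy − b·Sxy = 496.75 − 1.047646·461.75 = 12.999433

12.999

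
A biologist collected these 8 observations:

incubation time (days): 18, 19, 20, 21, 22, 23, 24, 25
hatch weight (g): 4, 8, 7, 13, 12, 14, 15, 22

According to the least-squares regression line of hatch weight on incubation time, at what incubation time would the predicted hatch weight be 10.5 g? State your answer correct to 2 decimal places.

20.86

n = 8, Σx = 172, Σy = 95, Σxy = 2133, Σx² = 3740
Sxx = Σx² − (Σx)²/n = 3740 − 3698 = 42
Sxy = Σxy − (Σx)(Σy)/n = 2133 − 2042.5 = 90.5
b = Sxy/Sxx = 90.5/42 = 2.154762
a = ȳ − b·x̄ = 11.875 − 2.154762·21.5 = -34.452381
Set a + b·x = 10.5: x = (10.5 − (-34.452381)) / 2.154762 = 20.861878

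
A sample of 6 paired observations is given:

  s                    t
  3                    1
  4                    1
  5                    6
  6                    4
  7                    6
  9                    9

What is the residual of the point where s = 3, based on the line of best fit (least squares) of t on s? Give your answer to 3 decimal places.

0.043

n = 6, Σx = 34, Σy = 27, Σxy = 184, Σx² = 216
Sxx = Σx² − (Σx)²/n = 216 − 192.666667 = 23.333333
Sxy = Σxy − (Σx)(Σy)/n = 184 − 153 = 31
b = Sxy/Sxx = 31/23.333333 = 1.328571
a = ȳ − b·x̄ = 4.5 − 1.328571·5.666667 = -3.028571
ŷ(3) = -3.028571 + 1.328571·3 = 0.957143
residual = y − ŷ = 1 − 0.957143 = 0.042857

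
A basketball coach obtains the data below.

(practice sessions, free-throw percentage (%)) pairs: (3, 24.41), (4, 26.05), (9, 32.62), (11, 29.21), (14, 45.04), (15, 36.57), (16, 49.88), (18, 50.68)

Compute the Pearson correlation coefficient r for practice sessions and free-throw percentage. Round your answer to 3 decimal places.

0.903

n = 8, Σx = 90, Σy = 294.46, Σxy = 3681.75, Σx² = 1228, Σy² = 11614.1824
Sxx = Σx² − (Σx)²/n = 1228 − 1012.5 = 215.5
Sxy = Σxy − (Σx)(Σy)/n = 3681.75 − 3312.675 = 369.075
Syy = Σy² − (Σy)²/n = 11614.1824 − 10838.33645 = 775.84595
r = Sxy/√(Sxx·Syy) = 369.075/√(167194.802225) = 369.075/408.894610 = 0.902616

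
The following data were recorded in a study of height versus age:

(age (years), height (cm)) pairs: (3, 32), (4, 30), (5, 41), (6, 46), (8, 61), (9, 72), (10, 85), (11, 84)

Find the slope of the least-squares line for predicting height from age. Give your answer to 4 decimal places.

n = 8, Σx = 56, Σy = 451, Σxy = 3607, Σx² = 452
Sxx = Σx² − (Σx)²/n = 452 − 392 = 60
Sxy = Σxy − (Σx)(Σy)/n = 3607 − 3157 = 450
b = Sxy/Sxx = 450/60 = 7.5

7.5000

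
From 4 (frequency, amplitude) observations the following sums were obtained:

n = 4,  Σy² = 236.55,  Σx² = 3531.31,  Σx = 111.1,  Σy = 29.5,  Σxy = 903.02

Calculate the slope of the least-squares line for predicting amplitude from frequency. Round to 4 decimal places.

0.1878

Sxx = Σx² − (Σx)²/n = 3531.31 − 3085.8025 = 445.5075
Sxy = Σxy − (Σx)(Σy)/n = 903.02 − 819.3625 = 83.6575
b = Sxy/Sxx = 83.6575/445.5075 = 0.187780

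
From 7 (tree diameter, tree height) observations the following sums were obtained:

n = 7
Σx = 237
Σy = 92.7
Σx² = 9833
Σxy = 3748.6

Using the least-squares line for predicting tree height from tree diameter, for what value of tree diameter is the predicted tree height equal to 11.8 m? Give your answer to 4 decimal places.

29.5789

Sxx = Σx² − (Σx)²/n = 9833 − 8024.142857 = 1808.857143
Sxy = Σxy − (Σx)(Σy)/n = 3748.6 − 3138.557143 = 610.042857
b = Sxy/Sxx = 610.042857/1808.857143 = 0.337253
a = ȳ − b·x̄ = 13.242857 − 0.337253·33.857143 = 1.824427
Set a + b·x = 11.8: x = (11.8 − 1.824427) / 0.337253 = 29.578882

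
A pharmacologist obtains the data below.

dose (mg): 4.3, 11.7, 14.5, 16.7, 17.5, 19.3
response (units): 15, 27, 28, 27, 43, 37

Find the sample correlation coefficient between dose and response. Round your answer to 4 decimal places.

n = 6, Σx = 84, Σy = 177, Σxy = 2703.9, Σx² = 1323.26, Σy² = 5685
Sxx = Σx² − (Σx)²/n = 1323.26 − 1176 = 147.26
Sxy = Σxy − (Σx)(Σy)/n = 2703.9 − 2478 = 225.9
Syy = Σy² − (Σy)²/n = 5685 − 5221.5 = 463.5
r = Sxy/√(Sxx·Syy) = 225.9/√(68255.01) = 225.9/261.256598 = 0.864667

0.8647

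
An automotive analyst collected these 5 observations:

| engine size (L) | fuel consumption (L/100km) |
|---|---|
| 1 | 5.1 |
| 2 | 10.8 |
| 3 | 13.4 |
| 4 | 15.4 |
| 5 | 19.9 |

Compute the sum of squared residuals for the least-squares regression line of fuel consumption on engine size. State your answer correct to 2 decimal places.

3.78

n = 5, Σx = 15, Σy = 64.6, Σxy = 228, Σx² = 55, Σy² = 955.38
Sxx = Σx² − (Σx)²/n = 55 − 45 = 10
Sxy = Σxy − (Σx)(Σy)/n = 228 − 193.8 = 34.2
Syy = Σy² − (Σy)²/n = 955.38 − 834.632 = 120.748
b = Sxy/Sxx = 34.2/10 = 3.42
SSE = Syy − b·Sxy = 120.748 − 3.42·34.2 = 3.784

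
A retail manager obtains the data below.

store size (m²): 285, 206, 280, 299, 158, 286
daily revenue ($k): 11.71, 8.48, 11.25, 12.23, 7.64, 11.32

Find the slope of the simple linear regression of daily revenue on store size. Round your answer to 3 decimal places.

0.033

n = 6, Σx = 1514, Σy = 62.63, Σxy = 16335.64, Σx² = 398222
Sxx = Σx² − (Σx)²/n = 398222 − 382032.666667 = 16189.333333
Sxy = Σxy − (Σx)(Σy)/n = 16335.64 − 15803.636667 = 532.003333
b = Sxy/Sxx = 532.003333/16189.333333 = 0.032861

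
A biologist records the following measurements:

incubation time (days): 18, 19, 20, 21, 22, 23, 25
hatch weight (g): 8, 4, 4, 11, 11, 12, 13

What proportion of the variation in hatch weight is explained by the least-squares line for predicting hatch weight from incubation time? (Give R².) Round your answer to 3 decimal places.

0.602

n = 7, Σx = 148, Σy = 63, Σxy = 1374, Σx² = 3164, Σy² = 651
Sxx = Σx² − (Σx)²/n = 3164 − 3129.142857 = 34.857143
Sxy = Σxy − (Σx)(Σy)/n = 1374 − 1332 = 42
Syy = Σy² − (Σy)²/n = 651 − 567 = 84
R² = Sxy²/(Sxx·Syy) = (42)²/(34.857143·84) = 0.602459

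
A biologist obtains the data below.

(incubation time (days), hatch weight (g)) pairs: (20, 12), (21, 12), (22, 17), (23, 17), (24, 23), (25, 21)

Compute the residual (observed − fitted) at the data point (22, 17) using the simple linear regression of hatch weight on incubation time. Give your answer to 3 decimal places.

1.114

n = 6, Σx = 135, Σy = 102, Σxy = 2334, Σx² = 3055
Sxx = Σx² − (Σx)²/n = 3055 − 3037.5 = 17.5
Sxy = Σxy − (Σx)(Σy)/n = 2334 − 2295 = 39
b = Sxy/Sxx = 39/17.5 = 2.228571
a = ȳ − b·x̄ = 17 − 2.228571·22.5 = -33.142857
ŷ(22) = -33.142857 + 2.228571·22 = 15.885714
residual = y − ŷ = 17 − 15.885714 = 1.114286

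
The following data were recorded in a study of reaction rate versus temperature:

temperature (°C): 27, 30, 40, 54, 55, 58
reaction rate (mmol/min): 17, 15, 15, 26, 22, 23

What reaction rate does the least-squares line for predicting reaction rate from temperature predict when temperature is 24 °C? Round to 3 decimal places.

n = 6, Σx = 264, Σy = 118, Σxy = 5457, Σx² = 12534
Sxx = Σx² − (Σx)²/n = 12534 − 11616 = 918
Sxy = Σxy − (Σx)(Σy)/n = 5457 − 5192 = 265
b = Sxy/Sxx = 265/918 = 0.288671
a = ȳ − b·x̄ = 19.666667 − 0.288671·44 = 6.965142
ŷ(24) = a + b·24 = 6.965142 + 0.288671·24 = 13.893246

13.893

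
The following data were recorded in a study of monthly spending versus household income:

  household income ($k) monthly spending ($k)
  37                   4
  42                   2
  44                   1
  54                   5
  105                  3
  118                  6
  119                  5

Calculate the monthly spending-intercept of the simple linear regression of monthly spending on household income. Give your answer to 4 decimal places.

n = 7, Σx = 519, Σy = 26, Σxy = 2164, Σx² = 47095
Sxx = Σx² − (Σx)²/n = 47095 − 38480.142857 = 8614.857143
Sxy = Σxy − (Σx)(Σy)/n = 2164 − 1927.714286 = 236.285714
b = Sxy/Sxx = 236.285714/8614.857143 = 0.027428
a = ȳ − b·x̄ = 3.714286 − 0.027428·74.142857 = 1.680718

1.6807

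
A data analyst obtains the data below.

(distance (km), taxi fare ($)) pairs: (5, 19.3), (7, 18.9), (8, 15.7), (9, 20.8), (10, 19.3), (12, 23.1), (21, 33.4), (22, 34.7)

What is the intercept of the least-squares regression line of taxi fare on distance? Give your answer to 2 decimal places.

n = 8, Σx = 94, Σy = 185.2, Σxy = 2476.6, Σx² = 1388
Sxx = Σx² − (Σx)²/n = 1388 − 1104.5 = 283.5
Sxy = Σxy − (Σx)(Σy)/n = 2476.6 − 2176.1 = 300.5
b = Sxy/Sxx = 300.5/283.5 = 1.059965
a = ȳ − b·x̄ = 23.15 − 1.059965·11.75 = 10.695414

10.70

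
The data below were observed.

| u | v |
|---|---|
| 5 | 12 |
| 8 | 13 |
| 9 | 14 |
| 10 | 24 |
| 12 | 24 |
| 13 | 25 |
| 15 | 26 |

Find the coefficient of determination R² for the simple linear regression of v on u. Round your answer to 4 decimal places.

n = 7, Σx = 72, Σy = 138, Σxy = 1533, Σx² = 808, Σy² = 2962
Sxx = Σx² − (Σx)²/n = 808 − 740.571429 = 67.428571
Sxy = Σxy − (Σx)(Σy)/n = 1533 − 1419.428571 = 113.571429
Syy = Σy² − (Σy)²/n = 2962 − 2720.571429 = 241.428571
R² = Sxy²/(Sxx·Syy) = (113.571429)²/(67.428571·241.428571) = 0.792329

0.7923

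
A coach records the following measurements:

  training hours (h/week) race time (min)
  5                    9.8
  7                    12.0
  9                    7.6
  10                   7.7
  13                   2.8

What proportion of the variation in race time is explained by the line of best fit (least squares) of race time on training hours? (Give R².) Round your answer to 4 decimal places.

n = 5, Σx = 44, Σy = 39.9, Σxy = 314.8, Σx² = 424, Σy² = 364.93
Sxx = Σx² − (Σx)²/n = 424 − 387.2 = 36.8
Sxy = Σxy − (Σx)(Σy)/n = 314.8 − 351.12 = -36.32
Syy = Σy² − (Σy)²/n = 364.93 − 318.402 = 46.528
R² = Sxy²/(Sxx·Syy) = (-36.32)²/(36.8·46.528) = 0.770423

0.7704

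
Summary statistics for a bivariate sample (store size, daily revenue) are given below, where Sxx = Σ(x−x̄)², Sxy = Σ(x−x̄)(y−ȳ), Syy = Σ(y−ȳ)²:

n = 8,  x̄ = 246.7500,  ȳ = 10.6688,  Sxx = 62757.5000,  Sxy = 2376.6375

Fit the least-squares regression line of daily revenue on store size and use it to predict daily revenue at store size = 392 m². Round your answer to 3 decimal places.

b = Sxy/Sxx = 2376.6375/62757.5 = 0.037870
a = ȳ − b·x̄ = 10.6688 − 0.037870·246.75 = 1.324334
ŷ(392) = a + b·392 = 1.324334 + 0.037870·392 = 16.169443

16.169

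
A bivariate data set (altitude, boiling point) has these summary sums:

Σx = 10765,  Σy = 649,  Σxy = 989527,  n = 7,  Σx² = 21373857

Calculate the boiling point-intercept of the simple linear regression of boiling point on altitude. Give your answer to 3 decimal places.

95.440

Sxx = Σx² − (Σx)²/n = 21373857 − 16555032.142857 = 4818824.857143
Sxy = Σxy − (Σx)(Σy)/n = 989527 − 998069.285714 = -8542.285714
b = Sxy/Sxx = -8542.285714/4818824.857143 = -0.001773
a = ȳ − b·x̄ = 92.714286 − (-0.001773)·1537.857143 = 95.440431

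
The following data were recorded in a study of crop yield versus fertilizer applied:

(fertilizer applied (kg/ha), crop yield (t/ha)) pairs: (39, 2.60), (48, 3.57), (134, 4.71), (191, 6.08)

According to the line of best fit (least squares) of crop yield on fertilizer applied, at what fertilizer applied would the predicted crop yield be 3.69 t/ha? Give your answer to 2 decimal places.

n = 4, Σx = 412, Σy = 16.96, Σxy = 2065.18, Σx² = 58262
Sxx = Σx² − (Σx)²/n = 58262 − 42436 = 15826
Sxy = Σxy − (Σx)(Σy)/n = 2065.18 − 1746.88 = 318.3
b = Sxy/Sxx = 318.3/15826 = 0.020112
a = ȳ − b·x̄ = 4.24 − 0.020112·103 = 2.168415
Set a + b·x = 3.69: x = (3.69 − 2.168415) / 0.020112 = 75.653786

75.65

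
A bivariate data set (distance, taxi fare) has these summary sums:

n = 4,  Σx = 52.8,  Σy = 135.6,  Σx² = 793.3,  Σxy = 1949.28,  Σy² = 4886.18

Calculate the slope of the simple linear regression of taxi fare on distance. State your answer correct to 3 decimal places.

1.654

Sxx = Σx² − (Σx)²/n = 793.3 − 696.96 = 96.34
Sxy = Σxy − (Σx)(Σy)/n = 1949.28 − 1789.92 = 159.36
b = Sxy/Sxx = 159.36/96.34 = 1.654142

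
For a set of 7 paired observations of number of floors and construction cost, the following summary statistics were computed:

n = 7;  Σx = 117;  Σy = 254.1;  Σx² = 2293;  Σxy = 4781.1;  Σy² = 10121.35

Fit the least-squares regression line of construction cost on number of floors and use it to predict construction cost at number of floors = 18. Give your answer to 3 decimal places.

38.335

Sxx = Σx² − (Σx)²/n = 2293 − 1955.571429 = 337.428571
Sxy = Σxy − (Σx)(Σy)/n = 4781.1 − 4247.1 = 534
b = Sxy/Sxx = 534/337.428571 = 1.582557
a = ȳ − b·x̄ = 36.3 − 1.582557·16.714286 = 9.848688
ŷ(18) = a + b·18 = 9.848688 + 1.582557·18 = 38.334716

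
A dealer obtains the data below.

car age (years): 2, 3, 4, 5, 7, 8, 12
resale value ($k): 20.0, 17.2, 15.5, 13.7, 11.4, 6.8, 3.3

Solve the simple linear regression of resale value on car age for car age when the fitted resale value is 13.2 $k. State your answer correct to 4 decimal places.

5.4742

n = 7, Σx = 41, Σy = 87.9, Σxy = 395.9, Σx² = 311
Sxx = Σx² − (Σx)²/n = 311 − 240.142857 = 70.857143
Sxy = Σxy − (Σx)(Σy)/n = 395.9 − 514.842857 = -118.942857
b = Sxy/Sxx = -118.942857/70.857143 = -1.678629
a = ȳ − b·x̄ = 12.557143 − (-1.678629)·5.857143 = 22.389113
Set a + b·x = 13.2: x = (13.2 − 22.389113) / (-1.678629) = 5.474177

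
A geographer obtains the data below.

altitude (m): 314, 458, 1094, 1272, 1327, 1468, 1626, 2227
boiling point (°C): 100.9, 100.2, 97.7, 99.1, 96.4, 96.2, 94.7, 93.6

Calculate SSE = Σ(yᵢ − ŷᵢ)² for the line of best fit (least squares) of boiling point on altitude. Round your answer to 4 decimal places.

5.3239

n = 8, Σx = 9786, Σy = 778.8, Σxy = 942087, Σx² = 14642538, Σy² = 75863.4
Sxx = Σx² − (Σx)²/n = 14642538 − 11970724.5 = 2671813.5
Sxy = Σxy − (Σx)(Σy)/n = 942087 − 952667.1 = -10580.1
Syy = Σy² − (Σy)²/n = 75863.4 − 75816.18 = 47.22
b = Sxy/Sxx = -10580.1/2671813.5 = -0.003960
SSE = Syy − b·Sxy = 47.22 − (-0.003960)·(-10580.1) = 5.323919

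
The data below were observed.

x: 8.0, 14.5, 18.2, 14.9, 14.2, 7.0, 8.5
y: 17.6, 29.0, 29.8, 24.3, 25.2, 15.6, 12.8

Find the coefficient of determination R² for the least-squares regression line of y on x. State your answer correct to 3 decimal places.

0.868

n = 7, Σx = 85.3, Σy = 154.3, Σxy = 2041.57, Σx² = 1150.39, Σy² = 3671.53
Sxx = Σx² − (Σx)²/n = 1150.39 − 1039.441429 = 110.948571
Sxy = Σxy − (Σx)(Σy)/n = 2041.57 − 1880.255714 = 161.314286
Syy = Σy² − (Σy)²/n = 3671.53 − 3401.212857 = 270.317143
R² = Sxy²/(Sxx·Syy) = (161.314286)²/(110.948571·270.317143) = 0.867662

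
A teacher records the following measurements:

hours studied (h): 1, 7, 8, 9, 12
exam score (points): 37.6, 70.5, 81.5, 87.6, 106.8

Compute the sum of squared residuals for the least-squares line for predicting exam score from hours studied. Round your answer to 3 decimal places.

n = 5, Σx = 37, Σy = 384, Σxy = 3253.1, Σx² = 339, Σy² = 32106.26
Sxx = Σx² − (Σx)²/n = 339 − 273.8 = 65.2
Sxy = Σxy − (Σx)(Σy)/n = 3253.1 − 2841.6 = 411.5
Syy = Σy² − (Σy)²/n = 32106.26 − 29491.2 = 2615.06
b = Sxy/Sxx = 411.5/65.2 = 6.311350
SSE = Syy − b·Sxy = 2615.06 − 6.311350·411.5 = 17.939601

17.940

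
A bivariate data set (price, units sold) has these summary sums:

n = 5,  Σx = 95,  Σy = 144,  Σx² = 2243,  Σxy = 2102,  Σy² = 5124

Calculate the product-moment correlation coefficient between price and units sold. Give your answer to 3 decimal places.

-0.969

Sxx = Σx² − (Σx)²/n = 2243 − 1805 = 438
Sxy = Σxy − (Σx)(Σy)/n = 2102 − 2736 = -634
Syy = Σy² − (Σy)²/n = 5124 − 4147.2 = 976.8
r = Sxy/√(Sxx·Syy) = -634/√(427838.4) = -634/654.093571 = -0.969280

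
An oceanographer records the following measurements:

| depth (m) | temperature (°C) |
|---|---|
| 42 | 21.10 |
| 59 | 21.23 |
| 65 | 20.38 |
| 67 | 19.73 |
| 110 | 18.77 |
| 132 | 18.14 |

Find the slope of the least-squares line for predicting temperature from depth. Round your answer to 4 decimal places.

n = 6, Σx = 475, Σy = 119.35, Σxy = 9244.56, Σx² = 43483
Sxx = Σx² − (Σx)²/n = 43483 − 37604.166667 = 5878.833333
Sxy = Σxy − (Σx)(Σy)/n = 9244.56 − 9448.541667 = -203.981667
b = Sxy/Sxx = -203.981667/5878.833333 = -0.034698

-0.0347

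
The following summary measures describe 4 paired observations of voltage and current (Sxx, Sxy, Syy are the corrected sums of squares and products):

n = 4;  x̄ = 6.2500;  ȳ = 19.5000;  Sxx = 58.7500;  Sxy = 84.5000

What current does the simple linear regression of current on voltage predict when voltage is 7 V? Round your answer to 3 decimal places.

b = Sxy/Sxx = 84.5/58.75 = 1.438298
a = ȳ − b·x̄ = 19.5 − 1.438298·6.25 = 10.510638
ŷ(7) = a + b·7 = 10.510638 + 1.438298·7 = 20.578723

20.579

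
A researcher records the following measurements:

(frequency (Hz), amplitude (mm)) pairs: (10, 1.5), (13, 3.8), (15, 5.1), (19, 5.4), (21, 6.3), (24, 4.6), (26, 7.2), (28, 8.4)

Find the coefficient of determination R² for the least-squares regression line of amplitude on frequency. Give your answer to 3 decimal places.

n = 8, Σx = 156, Σy = 42.3, Σxy = 908.6, Σx² = 3332, Σy² = 255.11
Sxx = Σx² − (Σx)²/n = 3332 − 3042 = 290
Sxy = Σxy − (Σx)(Σy)/n = 908.6 − 824.85 = 83.75
Syy = Σy² − (Σy)²/n = 255.11 − 223.66125 = 31.44875
R² = Sxy²/(Sxx·Syy) = (83.75)²/(290·31.44875) = 0.769074

0.769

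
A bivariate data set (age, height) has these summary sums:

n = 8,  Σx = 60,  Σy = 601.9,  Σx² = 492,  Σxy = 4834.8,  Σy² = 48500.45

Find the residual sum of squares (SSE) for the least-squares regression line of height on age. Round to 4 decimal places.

768.5154

Sxx = Σx² − (Σx)²/n = 492 − 450 = 42
Sxy = Σxy − (Σx)(Σy)/n = 4834.8 − 4514.25 = 320.55
Syy = Σy² − (Σy)²/n = 48500.45 − 45285.45125 = 3214.99875
b = Sxy/Sxx = 320.55/42 = 7.632143
SSE = Syy − b·Sxy = 3214.99875 − 7.632143·320.55 = 768.515357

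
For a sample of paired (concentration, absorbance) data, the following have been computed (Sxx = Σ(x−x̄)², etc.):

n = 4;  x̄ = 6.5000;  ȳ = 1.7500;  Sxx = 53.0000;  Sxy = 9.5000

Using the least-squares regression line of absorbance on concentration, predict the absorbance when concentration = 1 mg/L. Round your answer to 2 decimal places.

0.76

b = Sxy/Sxx = 9.5/53 = 0.179245
a = ȳ − b·x̄ = 1.75 − 0.179245·6.5 = 0.584906
ŷ(1) = a + b·1 = 0.584906 + 0.179245·1 = 0.764151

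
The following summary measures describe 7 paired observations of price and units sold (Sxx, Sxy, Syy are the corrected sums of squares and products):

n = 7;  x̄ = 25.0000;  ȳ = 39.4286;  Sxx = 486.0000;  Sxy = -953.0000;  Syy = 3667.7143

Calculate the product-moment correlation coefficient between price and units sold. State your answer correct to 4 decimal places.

-0.7138

r = Sxy/√(Sxx·Syy) = -953/√(1782509.1498) = -953/1335.106419 = -0.713801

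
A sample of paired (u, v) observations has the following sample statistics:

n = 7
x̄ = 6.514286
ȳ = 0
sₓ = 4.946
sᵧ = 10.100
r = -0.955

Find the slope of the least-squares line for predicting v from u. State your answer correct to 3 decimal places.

-1.950

b = r · sᵧ/sₓ = -0.955 · 10.1/4.946 = -1.950162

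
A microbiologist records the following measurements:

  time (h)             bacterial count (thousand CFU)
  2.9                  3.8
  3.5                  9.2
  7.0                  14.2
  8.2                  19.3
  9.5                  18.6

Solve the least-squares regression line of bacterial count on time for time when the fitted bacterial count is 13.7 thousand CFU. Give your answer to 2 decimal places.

6.54

n = 5, Σx = 31.1, Σy = 65.1, Σxy = 477.58, Σx² = 227.15
Sxx = Σx² − (Σx)²/n = 227.15 − 193.442 = 33.708
Sxy = Σxy − (Σx)(Σy)/n = 477.58 − 404.922 = 72.658
b = Sxy/Sxx = 72.658/33.708 = 2.155512
a = ȳ − b·x̄ = 13.02 − 2.155512·6.22 = -0.387285
Set a + b·x = 13.7: x = (13.7 − (-0.387285)) / 2.155512 = 6.535470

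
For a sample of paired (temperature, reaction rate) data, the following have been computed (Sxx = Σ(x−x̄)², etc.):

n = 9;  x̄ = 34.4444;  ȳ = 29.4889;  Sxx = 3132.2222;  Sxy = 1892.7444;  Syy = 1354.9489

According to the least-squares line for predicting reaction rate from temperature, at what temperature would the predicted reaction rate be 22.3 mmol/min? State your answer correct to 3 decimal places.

b = Sxy/Sxx = 1892.7444/3132.2222 = 0.604282
a = ȳ − b·x̄ = 29.4889 − 0.604282·34.4444 = 8.674781
Set a + b·x = 22.3: x = (22.3 − 8.674781) / 0.604282 = 22.547795

22.548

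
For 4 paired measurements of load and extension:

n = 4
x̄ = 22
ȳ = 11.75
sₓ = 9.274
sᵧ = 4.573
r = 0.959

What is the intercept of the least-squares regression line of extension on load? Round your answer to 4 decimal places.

b = r · sᵧ/sₓ = 0.959 · 4.573/9.274 = 0.472882
a = ȳ − b·x̄ = 11.75 − 0.472882·22 = 1.346598

1.3466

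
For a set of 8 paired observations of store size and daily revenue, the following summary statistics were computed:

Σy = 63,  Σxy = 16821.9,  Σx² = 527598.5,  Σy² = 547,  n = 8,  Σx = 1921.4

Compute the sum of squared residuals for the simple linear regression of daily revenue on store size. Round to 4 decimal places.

7.6386

Sxx = Σx² − (Σx)²/n = 527598.5 − 461472.245 = 66126.255
Sxy = Σxy − (Σx)(Σy)/n = 16821.9 − 15131.025 = 1690.875
Syy = Σy² − (Σy)²/n = 547 − 496.125 = 50.875
b = Sxy/Sxx = 1690.875/66126.255 = 0.025570
SSE = Syy − b·Sxy = 50.875 − 0.025570·1690.875 = 7.638645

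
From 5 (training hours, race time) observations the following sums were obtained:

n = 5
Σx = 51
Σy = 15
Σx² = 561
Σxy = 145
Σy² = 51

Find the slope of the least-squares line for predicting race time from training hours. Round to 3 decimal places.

Sxx = Σx² − (Σx)²/n = 561 − 520.2 = 40.8
Sxy = Σxy − (Σx)(Σy)/n = 145 − 153 = -8
b = Sxy/Sxx = -8/40.8 = -0.196078

-0.196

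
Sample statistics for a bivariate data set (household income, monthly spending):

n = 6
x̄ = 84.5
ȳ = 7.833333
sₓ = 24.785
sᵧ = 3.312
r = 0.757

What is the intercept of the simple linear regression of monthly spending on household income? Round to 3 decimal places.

-0.714

b = r · sᵧ/sₓ = 0.757 · 3.312/24.785 = 0.101157
a = ȳ − b·x̄ = 7.833333 − 0.101157·84.5 = -0.714460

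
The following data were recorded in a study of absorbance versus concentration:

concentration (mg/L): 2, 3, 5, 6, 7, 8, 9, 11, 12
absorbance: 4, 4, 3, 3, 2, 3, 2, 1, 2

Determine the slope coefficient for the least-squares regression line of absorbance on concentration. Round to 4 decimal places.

-0.2609

n = 9, Σx = 63, Σy = 24, Σxy = 144, Σx² = 533
Sxx = Σx² − (Σx)²/n = 533 − 441 = 92
Sxy = Σxy − (Σx)(Σy)/n = 144 − 168 = -24
b = Sxy/Sxx = -24/92 = -0.260870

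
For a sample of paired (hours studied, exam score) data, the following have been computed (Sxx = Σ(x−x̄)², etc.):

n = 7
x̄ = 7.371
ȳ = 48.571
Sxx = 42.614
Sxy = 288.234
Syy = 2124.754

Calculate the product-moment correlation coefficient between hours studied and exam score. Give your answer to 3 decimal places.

0.958

r = Sxy/√(Sxx·Syy) = 288.234/√(90544.266956) = 288.234/300.905744 = 0.957888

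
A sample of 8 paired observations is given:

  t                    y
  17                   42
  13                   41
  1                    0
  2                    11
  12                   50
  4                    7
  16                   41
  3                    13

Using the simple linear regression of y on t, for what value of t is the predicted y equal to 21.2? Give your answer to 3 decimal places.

6.885

n = 8, Σx = 68, Σy = 205, Σxy = 2592, Σx² = 888
Sxx = Σx² − (Σx)²/n = 888 − 578 = 310
Sxy = Σxy − (Σx)(Σy)/n = 2592 − 1742.5 = 849.5
b = Sxy/Sxx = 849.5/310 = 2.740323
a = ȳ − b·x̄ = 25.625 − 2.740323·8.5 = 2.332258
Set a + b·x = 21.2: x = (21.2 − 2.332258) / 2.740323 = 6.885227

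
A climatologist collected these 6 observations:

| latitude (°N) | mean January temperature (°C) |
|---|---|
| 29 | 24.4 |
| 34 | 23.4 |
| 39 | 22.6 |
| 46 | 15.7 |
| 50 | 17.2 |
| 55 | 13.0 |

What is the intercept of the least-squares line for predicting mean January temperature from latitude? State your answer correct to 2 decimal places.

n = 6, Σx = 253, Σy = 116.3, Σxy = 4681.8, Σx² = 11159
Sxx = Σx² − (Σx)²/n = 11159 − 10668.166667 = 490.833333
Sxy = Σxy − (Σx)(Σy)/n = 4681.8 − 4903.983333 = -222.183333
b = Sxy/Sxx = -222.183333/490.833333 = -0.452666
a = ȳ − b·x̄ = 19.383333 − (-0.452666)·42.166667 = 38.470730

38.47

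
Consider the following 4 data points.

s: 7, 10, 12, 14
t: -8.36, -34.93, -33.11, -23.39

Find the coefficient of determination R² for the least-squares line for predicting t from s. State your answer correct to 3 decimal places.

0.302

n = 4, Σx = 43, Σy = -99.79, Σxy = -1132.6, Σx² = 489, Σy² = 2933.3587
Sxx = Σx² − (Σx)²/n = 489 − 462.25 = 26.75
Sxy = Σxy − (Σx)(Σy)/n = -1132.6 − (-1072.7425) = -59.8575
Syy = Σy² − (Σy)²/n = 2933.3587 − 2489.511025 = 443.847675
R² = Sxy²/(Sxx·Syy) = (-59.8575)²/(26.75·443.847675) = 0.301772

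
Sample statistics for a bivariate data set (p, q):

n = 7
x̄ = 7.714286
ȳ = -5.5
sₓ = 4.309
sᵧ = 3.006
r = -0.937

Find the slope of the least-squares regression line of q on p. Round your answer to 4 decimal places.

b = r · sᵧ/sₓ = -0.937 · 3.006/4.309 = -0.653660

-0.6537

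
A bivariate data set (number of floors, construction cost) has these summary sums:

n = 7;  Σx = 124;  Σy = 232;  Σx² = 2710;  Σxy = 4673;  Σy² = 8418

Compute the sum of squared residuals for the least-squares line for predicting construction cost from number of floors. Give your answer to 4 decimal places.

Sxx = Σx² − (Σx)²/n = 2710 − 2196.571429 = 513.428571
Sxy = Σxy − (Σx)(Σy)/n = 4673 − 4109.714286 = 563.285714
Syy = Σy² − (Σy)²/n = 8418 − 7689.142857 = 728.857143
b = Sxy/Sxx = 563.285714/513.428571 = 1.097106
SSE = Syy − b·Sxy = 728.857143 − 1.097106·563.285714 = 110.872844

110.8728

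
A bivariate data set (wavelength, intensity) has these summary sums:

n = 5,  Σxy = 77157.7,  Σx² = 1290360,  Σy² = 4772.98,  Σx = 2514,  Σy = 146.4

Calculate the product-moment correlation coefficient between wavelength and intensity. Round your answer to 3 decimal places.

Sxx = Σx² − (Σx)²/n = 1290360 − 1264039.2 = 26320.8
Sxy = Σxy − (Σx)(Σy)/n = 77157.7 − 73609.92 = 3547.78
Syy = Σy² − (Σy)²/n = 4772.98 − 4286.592 = 486.388
r = Sxy/√(Sxx·Syy) = 3547.78/√(12802121.2704) = 3547.78/3578.005208 = 0.991552

0.992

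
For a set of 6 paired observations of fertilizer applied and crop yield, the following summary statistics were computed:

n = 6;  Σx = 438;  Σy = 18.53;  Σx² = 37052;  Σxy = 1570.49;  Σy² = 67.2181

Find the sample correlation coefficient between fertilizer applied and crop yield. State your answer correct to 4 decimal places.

0.9669

Sxx = Σx² − (Σx)²/n = 37052 − 31974 = 5078
Sxy = Σxy − (Σx)(Σy)/n = 1570.49 − 1352.69 = 217.8
Syy = Σy² − (Σy)²/n = 67.2181 − 57.226817 = 9.991283
r = Sxy/√(Sxx·Syy) = 217.8/√(50735.736767) = 217.8/225.245947 = 0.966943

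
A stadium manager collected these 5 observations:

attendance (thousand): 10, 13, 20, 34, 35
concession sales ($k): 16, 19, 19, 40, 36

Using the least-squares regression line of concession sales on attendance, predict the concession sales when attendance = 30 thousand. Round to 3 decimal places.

n = 5, Σx = 112, Σy = 130, Σxy = 3407, Σx² = 3050
Sxx = Σx² − (Σx)²/n = 3050 − 2508.8 = 541.2
Sxy = Σxy − (Σx)(Σy)/n = 3407 − 2912 = 495
b = Sxy/Sxx = 495/541.2 = 0.914634
a = ȳ − b·x̄ = 26 − 0.914634·22.4 = 5.512195
ŷ(30) = a + b·30 = 5.512195 + 0.914634·30 = 32.951220

32.951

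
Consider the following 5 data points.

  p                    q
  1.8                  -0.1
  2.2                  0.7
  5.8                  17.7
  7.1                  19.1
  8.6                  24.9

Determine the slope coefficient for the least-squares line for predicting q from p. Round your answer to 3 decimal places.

3.775

n = 5, Σx = 25.5, Σy = 62.3, Σxy = 453.77, Σx² = 166.09
Sxx = Σx² − (Σx)²/n = 166.09 − 130.05 = 36.04
Sxy = Σxy − (Σx)(Σy)/n = 453.77 − 317.73 = 136.04
b = Sxy/Sxx = 136.04/36.04 = 3.774695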